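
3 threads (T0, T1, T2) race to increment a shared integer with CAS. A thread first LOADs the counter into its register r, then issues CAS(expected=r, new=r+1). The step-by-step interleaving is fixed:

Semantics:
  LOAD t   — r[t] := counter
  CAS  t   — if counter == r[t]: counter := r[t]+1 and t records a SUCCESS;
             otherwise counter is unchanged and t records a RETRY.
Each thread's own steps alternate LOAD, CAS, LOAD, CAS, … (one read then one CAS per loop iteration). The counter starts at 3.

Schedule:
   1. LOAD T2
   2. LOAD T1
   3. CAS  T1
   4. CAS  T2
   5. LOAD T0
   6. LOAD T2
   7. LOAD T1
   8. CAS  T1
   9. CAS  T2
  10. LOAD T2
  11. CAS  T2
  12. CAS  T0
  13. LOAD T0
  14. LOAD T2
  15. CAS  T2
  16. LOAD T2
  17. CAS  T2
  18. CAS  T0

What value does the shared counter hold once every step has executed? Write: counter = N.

#1 T2 reads 3
#2 T1 reads 3
#3 T1 CAS(3→4) writes; counter now 4
#4 T2 CAS(3→4) fails; counter now 4
#5 T0 reads 4
#6 T2 reads 4
#7 T1 reads 4
#8 T1 CAS(4→5) writes; counter now 5
#9 T2 CAS(4→5) fails; counter now 5
#10 T2 reads 5
#11 T2 CAS(5→6) writes; counter now 6
#12 T0 CAS(4→5) fails; counter now 6
#13 T0 reads 6
#14 T2 reads 6
#15 T2 CAS(6→7) writes; counter now 7
#16 T2 reads 7
#17 T2 CAS(7→8) writes; counter now 8
#18 T0 CAS(6→7) fails; counter now 8

counter = 8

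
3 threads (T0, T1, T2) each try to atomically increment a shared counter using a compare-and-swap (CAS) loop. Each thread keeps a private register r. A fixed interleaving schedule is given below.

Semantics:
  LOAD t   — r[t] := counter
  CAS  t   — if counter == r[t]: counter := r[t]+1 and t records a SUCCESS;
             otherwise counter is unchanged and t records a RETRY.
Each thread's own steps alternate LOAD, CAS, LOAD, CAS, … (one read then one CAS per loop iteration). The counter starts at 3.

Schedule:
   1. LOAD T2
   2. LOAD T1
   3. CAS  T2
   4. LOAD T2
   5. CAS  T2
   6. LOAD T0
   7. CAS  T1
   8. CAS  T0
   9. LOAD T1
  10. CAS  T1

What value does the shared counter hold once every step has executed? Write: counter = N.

counter = 7

   1) LOAD T2:  M=3  r_T2=3
   2) LOAD T1:  M=3  r_T1=3
   3) CAS  T2:  M=4  r_T2=3 ✓
   4) LOAD T2:  M=4  r_T2=4
   5) CAS  T2:  M=5  r_T2=4 ✓
   6) LOAD T0:  M=5  r_T0=5
   7) CAS  T1:  M=5  r_T1=3 ✗
   8) CAS  T0:  M=6  r_T0=5 ✓
   9) LOAD T1:  M=6  r_T1=6
  10) CAS  T1:  M=7  r_T1=6 ✓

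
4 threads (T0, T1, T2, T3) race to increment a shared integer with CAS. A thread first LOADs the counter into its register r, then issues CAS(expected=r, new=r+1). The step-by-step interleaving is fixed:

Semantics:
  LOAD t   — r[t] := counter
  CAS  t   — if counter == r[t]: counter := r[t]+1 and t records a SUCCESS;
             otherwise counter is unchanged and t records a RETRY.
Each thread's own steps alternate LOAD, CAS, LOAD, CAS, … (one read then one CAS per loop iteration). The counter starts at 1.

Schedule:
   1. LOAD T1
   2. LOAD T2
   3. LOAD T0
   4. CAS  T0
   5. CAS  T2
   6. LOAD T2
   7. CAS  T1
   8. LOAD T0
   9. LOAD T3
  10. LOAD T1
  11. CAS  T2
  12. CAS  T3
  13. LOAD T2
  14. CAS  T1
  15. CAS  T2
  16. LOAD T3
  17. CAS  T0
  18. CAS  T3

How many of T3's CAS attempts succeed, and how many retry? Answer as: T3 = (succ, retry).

T1 LOAD — after: cnt=1, r=1 — load
T2 LOAD — after: cnt=1, r=1 — load
T0 LOAD — after: cnt=1, r=1 — load
T0 CAS — after: cnt=2, r=1 — ok
T2 CAS — after: cnt=2, r=1 — retry
T2 LOAD — after: cnt=2, r=2 — load
T1 CAS — after: cnt=2, r=1 — retry
T0 LOAD — after: cnt=2, r=2 — load
T3 LOAD — after: cnt=2, r=2 — load
T1 LOAD — after: cnt=2, r=2 — load
T2 CAS — after: cnt=3, r=2 — ok
T3 CAS — after: cnt=3, r=2 — retry
T2 LOAD — after: cnt=3, r=3 — load
T1 CAS — after: cnt=3, r=2 — retry
T2 CAS — after: cnt=4, r=3 — ok
T3 LOAD — after: cnt=4, r=4 — load
T0 CAS — after: cnt=4, r=2 — retry
T3 CAS — after: cnt=5, r=4 — ok

T3 = (1, 1)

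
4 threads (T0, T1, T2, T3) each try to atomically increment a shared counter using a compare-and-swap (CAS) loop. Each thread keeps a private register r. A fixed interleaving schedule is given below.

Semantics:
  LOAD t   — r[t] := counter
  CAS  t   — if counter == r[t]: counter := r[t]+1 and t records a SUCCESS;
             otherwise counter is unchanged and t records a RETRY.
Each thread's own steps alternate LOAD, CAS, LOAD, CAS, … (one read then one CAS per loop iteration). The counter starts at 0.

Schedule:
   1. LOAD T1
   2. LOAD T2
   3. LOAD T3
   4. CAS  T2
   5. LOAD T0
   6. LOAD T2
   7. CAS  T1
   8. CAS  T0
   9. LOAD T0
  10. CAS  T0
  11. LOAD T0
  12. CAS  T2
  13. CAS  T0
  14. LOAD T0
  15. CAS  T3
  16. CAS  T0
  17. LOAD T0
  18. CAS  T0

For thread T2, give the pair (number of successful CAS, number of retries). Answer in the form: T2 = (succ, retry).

T2 = (1, 1)

T1 LOAD — after: cnt=0, r=0 — load
T2 LOAD — after: cnt=0, r=0 — load
T3 LOAD — after: cnt=0, r=0 — load
T2 CAS — after: cnt=1, r=0 — ok
T0 LOAD — after: cnt=1, r=1 — load
T2 LOAD — after: cnt=1, r=1 — load
T1 CAS — after: cnt=1, r=0 — retry
T0 CAS — after: cnt=2, r=1 — ok
T0 LOAD — after: cnt=2, r=2 — load
T0 CAS — after: cnt=3, r=2 — ok
T0 LOAD — after: cnt=3, r=3 — load
T2 CAS — after: cnt=3, r=1 — retry
T0 CAS — after: cnt=4, r=3 — ok
T0 LOAD — after: cnt=4, r=4 — load
T3 CAS — after: cnt=4, r=0 — retry
T0 CAS — after: cnt=5, r=4 — ok
T0 LOAD — after: cnt=5, r=5 — load
T0 CAS — after: cnt=6, r=5 — ok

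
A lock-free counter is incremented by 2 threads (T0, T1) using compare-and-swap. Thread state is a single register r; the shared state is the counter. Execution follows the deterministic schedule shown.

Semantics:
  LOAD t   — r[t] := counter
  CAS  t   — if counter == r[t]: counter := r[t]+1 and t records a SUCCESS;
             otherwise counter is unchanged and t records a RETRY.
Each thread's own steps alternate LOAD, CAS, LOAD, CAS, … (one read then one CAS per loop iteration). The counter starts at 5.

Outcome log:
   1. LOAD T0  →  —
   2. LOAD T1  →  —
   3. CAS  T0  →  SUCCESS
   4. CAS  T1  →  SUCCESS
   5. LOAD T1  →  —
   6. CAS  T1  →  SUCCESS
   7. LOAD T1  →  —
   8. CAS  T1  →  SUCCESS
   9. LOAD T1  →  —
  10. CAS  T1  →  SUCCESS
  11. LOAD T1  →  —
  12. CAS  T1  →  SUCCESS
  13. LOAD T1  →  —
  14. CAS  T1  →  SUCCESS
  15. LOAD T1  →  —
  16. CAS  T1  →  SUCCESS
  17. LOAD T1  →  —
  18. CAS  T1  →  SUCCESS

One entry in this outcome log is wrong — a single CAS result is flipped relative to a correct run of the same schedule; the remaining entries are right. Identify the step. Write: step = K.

Correct run:
T0 LOAD — after: cnt=5, r=5 — load
T1 LOAD — after: cnt=5, r=5 — load
T0 CAS — after: cnt=6, r=5 — ok
T1 CAS — after: cnt=6, r=5 — retry
T1 LOAD — after: cnt=6, r=6 — load
T1 CAS — after: cnt=7, r=6 — ok
T1 LOAD — after: cnt=7, r=7 — load
T1 CAS — after: cnt=8, r=7 — ok
T1 LOAD — after: cnt=8, r=8 — load
T1 CAS — after: cnt=9, r=8 — ok
T1 LOAD — after: cnt=9, r=9 — load
T1 CAS — after: cnt=10, r=9 — ok
T1 LOAD — after: cnt=10, r=10 — load
T1 CAS — after: cnt=11, r=10 — ok
T1 LOAD — after: cnt=11, r=11 — load
T1 CAS — after: cnt=12, r=11 — ok
T1 LOAD — after: cnt=12, r=12 — load
T1 CAS — after: cnt=13, r=12 — ok
Flip is step 4.

step = 4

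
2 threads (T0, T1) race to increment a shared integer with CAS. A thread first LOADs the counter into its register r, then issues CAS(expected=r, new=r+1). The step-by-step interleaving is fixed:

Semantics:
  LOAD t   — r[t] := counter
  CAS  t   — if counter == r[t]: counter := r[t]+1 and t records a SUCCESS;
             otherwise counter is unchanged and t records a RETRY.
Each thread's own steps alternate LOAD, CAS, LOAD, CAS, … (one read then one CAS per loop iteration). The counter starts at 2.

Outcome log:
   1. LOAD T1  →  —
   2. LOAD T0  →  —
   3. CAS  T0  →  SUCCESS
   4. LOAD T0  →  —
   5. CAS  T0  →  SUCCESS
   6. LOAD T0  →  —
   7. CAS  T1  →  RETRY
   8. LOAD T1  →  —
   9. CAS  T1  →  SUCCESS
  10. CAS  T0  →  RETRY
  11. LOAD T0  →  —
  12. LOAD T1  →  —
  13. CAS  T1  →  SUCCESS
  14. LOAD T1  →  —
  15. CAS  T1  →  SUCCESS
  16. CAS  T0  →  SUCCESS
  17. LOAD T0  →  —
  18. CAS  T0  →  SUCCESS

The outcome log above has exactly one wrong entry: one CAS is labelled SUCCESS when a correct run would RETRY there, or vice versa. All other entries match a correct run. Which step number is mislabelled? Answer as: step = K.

step = 16

Reference trace:
   1) LOAD T1:  M=2  r_T1=2
   2) LOAD T0:  M=2  r_T0=2
   3) CAS  T0:  M=3  r_T0=2 ✓
   4) LOAD T0:  M=3  r_T0=3
   5) CAS  T0:  M=4  r_T0=3 ✓
   6) LOAD T0:  M=4  r_T0=4
   7) CAS  T1:  M=4  r_T1=2 ✗
   8) LOAD T1:  M=4  r_T1=4
   9) CAS  T1:  M=5  r_T1=4 ✓
  10) CAS  T0:  M=5  r_T0=4 ✗
  11) LOAD T0:  M=5  r_T0=5
  12) LOAD T1:  M=5  r_T1=5
  13) CAS  T1:  M=6  r_T1=5 ✓
  14) LOAD T1:  M=6  r_T1=6
  15) CAS  T1:  M=7  r_T1=6 ✓
  16) CAS  T0:  M=7  r_T0=5 ✗
  17) LOAD T0:  M=7  r_T0=7
  18) CAS  T0:  M=8  r_T0=7 ✓
Flip is step 16.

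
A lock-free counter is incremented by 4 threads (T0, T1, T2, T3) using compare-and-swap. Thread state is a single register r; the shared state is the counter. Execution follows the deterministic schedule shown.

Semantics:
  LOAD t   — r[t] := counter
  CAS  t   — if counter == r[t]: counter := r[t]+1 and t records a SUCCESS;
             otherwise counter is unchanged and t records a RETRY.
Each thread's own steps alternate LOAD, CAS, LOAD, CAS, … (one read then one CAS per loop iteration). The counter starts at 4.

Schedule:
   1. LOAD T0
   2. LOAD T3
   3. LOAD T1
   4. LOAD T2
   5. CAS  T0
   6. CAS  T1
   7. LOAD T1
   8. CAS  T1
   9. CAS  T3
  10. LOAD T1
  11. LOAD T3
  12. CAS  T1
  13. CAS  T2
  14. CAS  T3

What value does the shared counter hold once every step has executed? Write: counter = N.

step 1: T0 LOAD ⇒ load; ctr=4 reg=4
step 2: T3 LOAD ⇒ load; ctr=4 reg=4
step 3: T1 LOAD ⇒ load; ctr=4 reg=4
step 4: T2 LOAD ⇒ load; ctr=4 reg=4
step 5: T0 CAS ⇒ ok; ctr=5 reg=4
step 6: T1 CAS ⇒ retry; ctr=5 reg=4
step 7: T1 LOAD ⇒ load; ctr=5 reg=5
step 8: T1 CAS ⇒ ok; ctr=6 reg=5
step 9: T3 CAS ⇒ retry; ctr=6 reg=4
step 10: T1 LOAD ⇒ load; ctr=6 reg=6
step 11: T3 LOAD ⇒ load; ctr=6 reg=6
step 12: T1 CAS ⇒ ok; ctr=7 reg=6
step 13: T2 CAS ⇒ retry; ctr=7 reg=4
step 14: T3 CAS ⇒ retry; ctr=7 reg=6

counter = 7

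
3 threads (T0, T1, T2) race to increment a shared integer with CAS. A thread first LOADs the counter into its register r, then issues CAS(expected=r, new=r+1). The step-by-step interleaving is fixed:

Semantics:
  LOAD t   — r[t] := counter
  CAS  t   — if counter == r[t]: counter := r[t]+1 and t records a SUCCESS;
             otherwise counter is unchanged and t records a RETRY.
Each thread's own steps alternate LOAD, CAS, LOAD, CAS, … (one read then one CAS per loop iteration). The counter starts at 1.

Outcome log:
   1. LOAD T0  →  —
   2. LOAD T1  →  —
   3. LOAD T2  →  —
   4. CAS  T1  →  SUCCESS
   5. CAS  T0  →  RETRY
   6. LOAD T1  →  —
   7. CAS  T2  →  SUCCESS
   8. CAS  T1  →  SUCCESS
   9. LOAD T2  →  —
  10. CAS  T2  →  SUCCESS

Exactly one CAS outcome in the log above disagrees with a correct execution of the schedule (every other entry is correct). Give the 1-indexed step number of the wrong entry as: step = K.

step = 7

Re-executing:
1. LOAD T0 → mem=1 r[T0]=1 [LOAD]
2. LOAD T1 → mem=1 r[T1]=1 [LOAD]
3. LOAD T2 → mem=1 r[T2]=1 [LOAD]
4. CAS T1 → mem=2 r[T1]=1 [OK]
5. CAS T0 → mem=2 r[T0]=1 [RETRY]
6. LOAD T1 → mem=2 r[T1]=2 [LOAD]
7. CAS T2 → mem=2 r[T2]=1 [RETRY]
8. CAS T1 → mem=3 r[T1]=2 [OK]
9. LOAD T2 → mem=3 r[T2]=3 [LOAD]
10. CAS T2 → mem=4 r[T2]=3 [OK]
Flip is step 7.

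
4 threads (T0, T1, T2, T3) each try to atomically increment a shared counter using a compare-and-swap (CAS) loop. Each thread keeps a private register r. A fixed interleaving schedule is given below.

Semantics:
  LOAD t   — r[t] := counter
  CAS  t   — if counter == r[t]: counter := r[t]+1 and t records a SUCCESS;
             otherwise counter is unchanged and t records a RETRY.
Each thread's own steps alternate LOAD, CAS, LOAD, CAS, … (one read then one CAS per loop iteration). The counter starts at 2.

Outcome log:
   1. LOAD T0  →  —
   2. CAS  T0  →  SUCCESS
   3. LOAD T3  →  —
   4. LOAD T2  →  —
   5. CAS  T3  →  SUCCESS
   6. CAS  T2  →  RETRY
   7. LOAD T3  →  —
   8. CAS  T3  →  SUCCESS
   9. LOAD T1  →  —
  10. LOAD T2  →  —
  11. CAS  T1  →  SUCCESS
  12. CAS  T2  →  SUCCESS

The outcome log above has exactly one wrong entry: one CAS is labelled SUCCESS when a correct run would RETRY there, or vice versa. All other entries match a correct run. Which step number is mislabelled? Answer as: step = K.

Re-executing:
   1) LOAD T0:  M=2  r_T0=2
   2) CAS  T0:  M=3  r_T0=2 ✓
   3) LOAD T3:  M=3  r_T3=3
   4) LOAD T2:  M=3  r_T2=3
   5) CAS  T3:  M=4  r_T3=3 ✓
   6) CAS  T2:  M=4  r_T2=3 ✗
   7) LOAD T3:  M=4  r_T3=4
   8) CAS  T3:  M=5  r_T3=4 ✓
   9) LOAD T1:  M=5  r_T1=5
  10) LOAD T2:  M=5  r_T2=5
  11) CAS  T1:  M=6  r_T1=5 ✓
  12) CAS  T2:  M=6  r_T2=5 ✗
Log disagrees first at step 12.

step = 12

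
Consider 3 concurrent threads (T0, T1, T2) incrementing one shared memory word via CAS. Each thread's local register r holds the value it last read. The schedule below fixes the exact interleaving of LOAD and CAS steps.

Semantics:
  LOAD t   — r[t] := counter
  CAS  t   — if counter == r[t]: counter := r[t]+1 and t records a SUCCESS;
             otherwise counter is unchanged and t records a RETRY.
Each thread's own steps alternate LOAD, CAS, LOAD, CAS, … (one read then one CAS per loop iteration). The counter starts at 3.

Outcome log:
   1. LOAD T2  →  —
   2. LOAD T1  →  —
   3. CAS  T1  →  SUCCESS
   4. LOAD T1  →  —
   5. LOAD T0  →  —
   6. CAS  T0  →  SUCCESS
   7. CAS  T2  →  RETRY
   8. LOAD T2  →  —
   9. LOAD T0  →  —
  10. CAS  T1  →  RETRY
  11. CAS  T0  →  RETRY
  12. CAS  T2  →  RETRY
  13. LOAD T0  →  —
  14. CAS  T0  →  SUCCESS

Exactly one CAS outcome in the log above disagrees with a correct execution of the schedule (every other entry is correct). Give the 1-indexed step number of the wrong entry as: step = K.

step = 11

Re-executing:
step 1: T2 LOAD ⇒ load; ctr=3 reg=3
step 2: T1 LOAD ⇒ load; ctr=3 reg=3
step 3: T1 CAS ⇒ ok; ctr=4 reg=3
step 4: T1 LOAD ⇒ load; ctr=4 reg=4
step 5: T0 LOAD ⇒ load; ctr=4 reg=4
step 6: T0 CAS ⇒ ok; ctr=5 reg=4
step 7: T2 CAS ⇒ retry; ctr=5 reg=3
step 8: T2 LOAD ⇒ load; ctr=5 reg=5
step 9: T0 LOAD ⇒ load; ctr=5 reg=5
step 10: T1 CAS ⇒ retry; ctr=5 reg=4
step 11: T0 CAS ⇒ ok; ctr=6 reg=5
step 12: T2 CAS ⇒ retry; ctr=6 reg=5
step 13: T0 LOAD ⇒ load; ctr=6 reg=6
step 14: T0 CAS ⇒ ok; ctr=7 reg=6
Flip is step 11.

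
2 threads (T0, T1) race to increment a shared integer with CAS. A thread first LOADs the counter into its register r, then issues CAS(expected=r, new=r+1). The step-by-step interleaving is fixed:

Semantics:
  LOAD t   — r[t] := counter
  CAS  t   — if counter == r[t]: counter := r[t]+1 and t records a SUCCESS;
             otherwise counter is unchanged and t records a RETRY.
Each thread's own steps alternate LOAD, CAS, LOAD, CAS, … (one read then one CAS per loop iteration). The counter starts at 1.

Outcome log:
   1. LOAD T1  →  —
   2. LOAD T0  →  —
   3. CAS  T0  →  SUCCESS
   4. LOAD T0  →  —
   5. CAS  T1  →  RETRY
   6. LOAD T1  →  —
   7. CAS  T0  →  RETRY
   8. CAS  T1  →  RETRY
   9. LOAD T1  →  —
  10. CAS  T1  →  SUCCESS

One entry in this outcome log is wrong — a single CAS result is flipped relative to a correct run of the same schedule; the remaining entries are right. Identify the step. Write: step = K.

Reference trace:
   1) LOAD T1:  M=1  r_T1=1
   2) LOAD T0:  M=1  r_T0=1
   3) CAS  T0:  M=2  r_T0=1 ✓
   4) LOAD T0:  M=2  r_T0=2
   5) CAS  T1:  M=2  r_T1=1 ✗
   6) LOAD T1:  M=2  r_T1=2
   7) CAS  T0:  M=3  r_T0=2 ✓
   8) CAS  T1:  M=3  r_T1=2 ✗
   9) LOAD T1:  M=3  r_T1=3
  10) CAS  T1:  M=4  r_T1=3 ✓
Mismatch at 7.

step = 7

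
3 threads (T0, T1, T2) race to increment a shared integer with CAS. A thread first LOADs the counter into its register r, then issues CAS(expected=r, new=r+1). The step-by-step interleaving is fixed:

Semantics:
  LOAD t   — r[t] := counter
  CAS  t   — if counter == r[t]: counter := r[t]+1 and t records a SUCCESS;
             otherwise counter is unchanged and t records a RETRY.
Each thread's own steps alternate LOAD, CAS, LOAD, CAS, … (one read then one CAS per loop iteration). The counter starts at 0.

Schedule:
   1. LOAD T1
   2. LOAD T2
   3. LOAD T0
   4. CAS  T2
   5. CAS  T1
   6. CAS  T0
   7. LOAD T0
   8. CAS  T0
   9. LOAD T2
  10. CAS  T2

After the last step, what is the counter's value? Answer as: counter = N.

[1] T1.load  rd  (counter 0, T1.r 0)
[2] T2.load  rd  (counter 0, T2.r 0)
[3] T0.load  rd  (counter 0, T0.r 0)
[4] T2.cas  hit  (counter 1, T2.r 0)
[5] T1.cas  miss  (counter 1, T1.r 0)
[6] T0.cas  miss  (counter 1, T0.r 0)
[7] T0.load  rd  (counter 1, T0.r 1)
[8] T0.cas  hit  (counter 2, T0.r 1)
[9] T2.load  rd  (counter 2, T2.r 2)
[10] T2.cas  hit  (counter 3, T2.r 2)

counter = 3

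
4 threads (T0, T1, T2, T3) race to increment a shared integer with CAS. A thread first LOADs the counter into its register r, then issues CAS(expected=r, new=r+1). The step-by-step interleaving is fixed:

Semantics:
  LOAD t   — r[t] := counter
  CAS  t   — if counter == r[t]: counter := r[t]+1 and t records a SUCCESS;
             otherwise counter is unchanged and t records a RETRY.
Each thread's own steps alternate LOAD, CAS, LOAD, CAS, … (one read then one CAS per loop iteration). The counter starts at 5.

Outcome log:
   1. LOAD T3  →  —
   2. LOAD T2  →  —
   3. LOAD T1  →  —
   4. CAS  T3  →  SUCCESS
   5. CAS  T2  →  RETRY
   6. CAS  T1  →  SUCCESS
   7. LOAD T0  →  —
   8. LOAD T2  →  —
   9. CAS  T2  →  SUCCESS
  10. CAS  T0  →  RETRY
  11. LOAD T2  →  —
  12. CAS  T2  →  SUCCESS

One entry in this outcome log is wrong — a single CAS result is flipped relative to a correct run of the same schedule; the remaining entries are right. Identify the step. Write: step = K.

Reference trace:
   1) LOAD T3:  M=5  r_T3=5
   2) LOAD T2:  M=5  r_T2=5
   3) LOAD T1:  M=5  r_T1=5
   4) CAS  T3:  M=6  r_T3=5 ✓
   5) CAS  T2:  M=6  r_T2=5 ✗
   6) CAS  T1:  M=6  r_T1=5 ✗
   7) LOAD T0:  M=6  r_T0=6
   8) LOAD T2:  M=6  r_T2=6
   9) CAS  T2:  M=7  r_T2=6 ✓
  10) CAS  T0:  M=7  r_T0=6 ✗
  11) LOAD T2:  M=7  r_T2=7
  12) CAS  T2:  M=8  r_T2=7 ✓
Flip is step 6.

step = 6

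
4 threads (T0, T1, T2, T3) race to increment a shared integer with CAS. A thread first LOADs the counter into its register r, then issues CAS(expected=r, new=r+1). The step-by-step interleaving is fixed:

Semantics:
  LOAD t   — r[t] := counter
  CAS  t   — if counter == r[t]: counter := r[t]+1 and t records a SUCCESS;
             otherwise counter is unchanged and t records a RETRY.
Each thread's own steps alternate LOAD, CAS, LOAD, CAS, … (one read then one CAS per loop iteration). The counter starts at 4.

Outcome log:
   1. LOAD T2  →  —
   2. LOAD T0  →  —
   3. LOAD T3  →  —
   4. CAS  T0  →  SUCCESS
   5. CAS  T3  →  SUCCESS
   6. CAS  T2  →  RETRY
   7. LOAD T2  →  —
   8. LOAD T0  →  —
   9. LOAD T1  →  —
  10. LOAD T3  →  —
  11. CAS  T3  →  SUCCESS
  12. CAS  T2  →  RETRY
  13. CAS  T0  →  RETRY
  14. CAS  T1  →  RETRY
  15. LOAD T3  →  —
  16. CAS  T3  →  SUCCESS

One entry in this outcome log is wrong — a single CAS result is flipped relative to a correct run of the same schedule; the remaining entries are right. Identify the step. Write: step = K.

Correct run:
#1 T2 reads 4
#2 T0 reads 4
#3 T3 reads 4
#4 T0 CAS(4→5) writes; counter now 5
#5 T3 CAS(4→5) fails; counter now 5
#6 T2 CAS(4→5) fails; counter now 5
#7 T2 reads 5
#8 T0 reads 5
#9 T1 reads 5
#10 T3 reads 5
#11 T3 CAS(5→6) writes; counter now 6
#12 T2 CAS(5→6) fails; counter now 6
#13 T0 CAS(5→6) fails; counter now 6
#14 T1 CAS(5→6) fails; counter now 6
#15 T3 reads 6
#16 T3 CAS(6→7) writes; counter now 7
Log disagrees first at step 5.

step = 5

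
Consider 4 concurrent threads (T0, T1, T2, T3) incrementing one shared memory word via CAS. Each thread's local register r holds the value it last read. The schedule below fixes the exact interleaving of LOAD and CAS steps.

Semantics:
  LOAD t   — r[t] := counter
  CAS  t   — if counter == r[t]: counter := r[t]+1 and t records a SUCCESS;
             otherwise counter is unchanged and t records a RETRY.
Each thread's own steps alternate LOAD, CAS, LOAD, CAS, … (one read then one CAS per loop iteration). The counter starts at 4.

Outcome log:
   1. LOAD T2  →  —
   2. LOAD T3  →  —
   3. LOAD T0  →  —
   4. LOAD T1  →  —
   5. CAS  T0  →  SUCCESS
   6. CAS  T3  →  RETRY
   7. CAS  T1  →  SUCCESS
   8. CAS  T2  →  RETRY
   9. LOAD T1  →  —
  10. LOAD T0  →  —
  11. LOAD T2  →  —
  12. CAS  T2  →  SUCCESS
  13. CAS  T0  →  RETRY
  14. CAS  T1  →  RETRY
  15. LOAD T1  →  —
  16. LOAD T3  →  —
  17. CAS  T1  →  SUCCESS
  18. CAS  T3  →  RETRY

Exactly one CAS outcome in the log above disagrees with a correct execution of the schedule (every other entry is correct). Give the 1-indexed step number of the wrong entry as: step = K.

step = 7

Reference trace:
step 1: T2 LOAD ⇒ load; ctr=4 reg=4
step 2: T3 LOAD ⇒ load; ctr=4 reg=4
step 3: T0 LOAD ⇒ load; ctr=4 reg=4
step 4: T1 LOAD ⇒ load; ctr=4 reg=4
step 5: T0 CAS ⇒ ok; ctr=5 reg=4
step 6: T3 CAS ⇒ retry; ctr=5 reg=4
step 7: T1 CAS ⇒ retry; ctr=5 reg=4
step 8: T2 CAS ⇒ retry; ctr=5 reg=4
step 9: T1 LOAD ⇒ load; ctr=5 reg=5
step 10: T0 LOAD ⇒ load; ctr=5 reg=5
step 11: T2 LOAD ⇒ load; ctr=5 reg=5
step 12: T2 CAS ⇒ ok; ctr=6 reg=5
step 13: T0 CAS ⇒ retry; ctr=6 reg=5
step 14: T1 CAS ⇒ retry; ctr=6 reg=5
step 15: T1 LOAD ⇒ load; ctr=6 reg=6
step 16: T3 LOAD ⇒ load; ctr=6 reg=6
step 17: T1 CAS ⇒ ok; ctr=7 reg=6
step 18: T3 CAS ⇒ retry; ctr=7 reg=6
Flip is step 7.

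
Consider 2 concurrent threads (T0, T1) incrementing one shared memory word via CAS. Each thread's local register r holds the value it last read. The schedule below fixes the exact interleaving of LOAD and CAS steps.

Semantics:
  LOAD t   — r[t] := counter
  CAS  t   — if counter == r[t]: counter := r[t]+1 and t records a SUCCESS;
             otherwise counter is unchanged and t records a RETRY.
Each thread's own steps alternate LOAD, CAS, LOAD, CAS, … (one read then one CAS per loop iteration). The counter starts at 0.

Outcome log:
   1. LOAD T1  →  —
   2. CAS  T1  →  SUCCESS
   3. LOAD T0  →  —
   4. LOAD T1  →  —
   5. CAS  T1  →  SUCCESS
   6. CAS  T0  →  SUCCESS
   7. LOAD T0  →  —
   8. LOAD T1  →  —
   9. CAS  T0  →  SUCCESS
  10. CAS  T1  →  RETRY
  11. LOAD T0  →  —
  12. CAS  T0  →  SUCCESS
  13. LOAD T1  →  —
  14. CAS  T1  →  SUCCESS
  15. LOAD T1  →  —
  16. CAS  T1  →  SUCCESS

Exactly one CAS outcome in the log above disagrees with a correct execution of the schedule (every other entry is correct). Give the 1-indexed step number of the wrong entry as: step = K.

step = 6

Re-executing:
   1) LOAD T1:  M=0  r_T1=0
   2) CAS  T1:  M=1  r_T1=0 ✓
   3) LOAD T0:  M=1  r_T0=1
   4) LOAD T1:  M=1  r_T1=1
   5) CAS  T1:  M=2  r_T1=1 ✓
   6) CAS  T0:  M=2  r_T0=1 ✗
   7) LOAD T0:  M=2  r_T0=2
   8) LOAD T1:  M=2  r_T1=2
   9) CAS  T0:  M=3  r_T0=2 ✓
  10) CAS  T1:  M=3  r_T1=2 ✗
  11) LOAD T0:  M=3  r_T0=3
  12) CAS  T0:  M=4  r_T0=3 ✓
  13) LOAD T1:  M=4  r_T1=4
  14) CAS  T1:  M=5  r_T1=4 ✓
  15) LOAD T1:  M=5  r_T1=5
  16) CAS  T1:  M=6  r_T1=5 ✓
Log disagrees first at step 6.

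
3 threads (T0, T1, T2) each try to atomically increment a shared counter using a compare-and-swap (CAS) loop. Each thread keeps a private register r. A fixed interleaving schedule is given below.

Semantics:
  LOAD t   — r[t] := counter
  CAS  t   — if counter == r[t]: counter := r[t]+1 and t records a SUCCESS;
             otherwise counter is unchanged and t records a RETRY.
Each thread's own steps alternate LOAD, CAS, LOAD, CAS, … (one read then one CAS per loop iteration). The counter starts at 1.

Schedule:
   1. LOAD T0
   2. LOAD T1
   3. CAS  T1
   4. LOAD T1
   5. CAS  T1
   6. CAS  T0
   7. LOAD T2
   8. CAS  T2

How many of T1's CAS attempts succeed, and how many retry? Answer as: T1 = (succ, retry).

T1 = (2, 0)

   1) LOAD T0:  M=1  r_T0=1
   2) LOAD T1:  M=1  r_T1=1
   3) CAS  T1:  M=2  r_T1=1 ✓
   4) LOAD T1:  M=2  r_T1=2
   5) CAS  T1:  M=3  r_T1=2 ✓
   6) CAS  T0:  M=3  r_T0=1 ✗
   7) LOAD T2:  M=3  r_T2=3
   8) CAS  T2:  M=4  r_T2=3 ✓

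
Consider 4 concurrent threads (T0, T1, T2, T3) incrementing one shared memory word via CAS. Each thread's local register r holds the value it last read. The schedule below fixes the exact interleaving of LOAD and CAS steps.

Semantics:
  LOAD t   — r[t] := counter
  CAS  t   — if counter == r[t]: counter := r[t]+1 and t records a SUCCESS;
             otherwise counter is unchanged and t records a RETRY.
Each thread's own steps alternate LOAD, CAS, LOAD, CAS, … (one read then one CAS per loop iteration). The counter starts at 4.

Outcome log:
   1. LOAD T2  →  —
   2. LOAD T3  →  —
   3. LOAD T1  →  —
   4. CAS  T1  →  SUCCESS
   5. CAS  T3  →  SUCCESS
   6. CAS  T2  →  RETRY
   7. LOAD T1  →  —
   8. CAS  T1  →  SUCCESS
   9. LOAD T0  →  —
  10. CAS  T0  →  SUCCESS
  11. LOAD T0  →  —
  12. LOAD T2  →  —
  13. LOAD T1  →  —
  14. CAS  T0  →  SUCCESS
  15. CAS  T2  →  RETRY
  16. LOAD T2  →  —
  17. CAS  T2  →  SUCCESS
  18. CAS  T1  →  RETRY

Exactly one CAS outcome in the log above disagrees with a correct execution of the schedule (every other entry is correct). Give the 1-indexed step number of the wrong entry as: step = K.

step = 5

Correct run:
   1) LOAD T2:  M=4  r_T2=4
   2) LOAD T3:  M=4  r_T3=4
   3) LOAD T1:  M=4  r_T1=4
   4) CAS  T1:  M=5  r_T1=4 ✓
   5) CAS  T3:  M=5  r_T3=4 ✗
   6) CAS  T2:  M=5  r_T2=4 ✗
   7) LOAD T1:  M=5  r_T1=5
   8) CAS  T1:  M=6  r_T1=5 ✓
   9) LOAD T0:  M=6  r_T0=6
  10) CAS  T0:  M=7  r_T0=6 ✓
  11) LOAD T0:  M=7  r_T0=7
  12) LOAD T2:  M=7  r_T2=7
  13) LOAD T1:  M=7  r_T1=7
  14) CAS  T0:  M=8  r_T0=7 ✓
  15) CAS  T2:  M=8  r_T2=7 ✗
  16) LOAD T2:  M=8  r_T2=8
  17) CAS  T2:  M=9  r_T2=8 ✓
  18) CAS  T1:  M=9  r_T1=7 ✗
Mismatch at 5.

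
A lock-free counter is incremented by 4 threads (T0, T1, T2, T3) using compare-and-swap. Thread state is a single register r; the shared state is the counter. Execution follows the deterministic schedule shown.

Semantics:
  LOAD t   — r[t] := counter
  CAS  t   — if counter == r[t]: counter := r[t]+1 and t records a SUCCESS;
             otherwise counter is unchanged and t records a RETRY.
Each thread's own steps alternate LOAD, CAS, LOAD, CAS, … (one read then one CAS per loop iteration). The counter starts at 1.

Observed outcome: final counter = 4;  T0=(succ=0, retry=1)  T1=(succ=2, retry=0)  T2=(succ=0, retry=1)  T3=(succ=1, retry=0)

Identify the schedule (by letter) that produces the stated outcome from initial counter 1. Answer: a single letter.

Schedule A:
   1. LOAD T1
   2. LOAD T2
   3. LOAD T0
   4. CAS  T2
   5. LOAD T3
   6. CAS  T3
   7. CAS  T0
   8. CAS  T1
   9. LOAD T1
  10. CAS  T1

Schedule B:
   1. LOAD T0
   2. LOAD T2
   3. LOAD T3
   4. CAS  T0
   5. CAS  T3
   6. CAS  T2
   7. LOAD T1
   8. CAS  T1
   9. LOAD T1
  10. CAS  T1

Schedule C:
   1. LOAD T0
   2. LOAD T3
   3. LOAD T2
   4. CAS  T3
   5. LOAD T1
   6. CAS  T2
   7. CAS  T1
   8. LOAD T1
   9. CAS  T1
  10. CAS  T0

Tracing schedule C:
#1 T0 reads 1
#2 T3 reads 1
#3 T2 reads 1
#4 T3 CAS(1→2) writes; counter now 2
#5 T1 reads 2
#6 T2 CAS(1→2) fails; counter now 2
#7 T1 CAS(2→3) writes; counter now 3
#8 T1 reads 3
#9 T1 CAS(3→4) writes; counter now 4
#10 T0 CAS(1→2) fails; counter now 4

C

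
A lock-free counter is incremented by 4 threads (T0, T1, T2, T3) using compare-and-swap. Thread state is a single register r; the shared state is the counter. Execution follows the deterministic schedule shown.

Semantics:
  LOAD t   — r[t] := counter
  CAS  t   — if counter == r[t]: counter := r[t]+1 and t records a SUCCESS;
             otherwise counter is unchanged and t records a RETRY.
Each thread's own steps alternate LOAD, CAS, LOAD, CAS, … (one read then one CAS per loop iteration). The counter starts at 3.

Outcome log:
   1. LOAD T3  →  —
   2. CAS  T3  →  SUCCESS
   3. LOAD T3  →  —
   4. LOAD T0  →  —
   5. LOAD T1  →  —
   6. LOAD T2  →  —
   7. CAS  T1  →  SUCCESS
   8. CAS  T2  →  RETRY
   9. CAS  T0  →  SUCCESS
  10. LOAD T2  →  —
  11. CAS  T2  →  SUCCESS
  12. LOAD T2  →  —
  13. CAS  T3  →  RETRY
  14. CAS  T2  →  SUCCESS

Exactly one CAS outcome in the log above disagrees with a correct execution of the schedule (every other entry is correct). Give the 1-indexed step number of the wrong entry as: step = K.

Correct run:
1. LOAD T3 → mem=3 r[T3]=3 [LOAD]
2. CAS T3 → mem=4 r[T3]=3 [OK]
3. LOAD T3 → mem=4 r[T3]=4 [LOAD]
4. LOAD T0 → mem=4 r[T0]=4 [LOAD]
5. LOAD T1 → mem=4 r[T1]=4 [LOAD]
6. LOAD T2 → mem=4 r[T2]=4 [LOAD]
7. CAS T1 → mem=5 r[T1]=4 [OK]
8. CAS T2 → mem=5 r[T2]=4 [RETRY]
9. CAS T0 → mem=5 r[T0]=4 [RETRY]
10. LOAD T2 → mem=5 r[T2]=5 [LOAD]
11. CAS T2 → mem=6 r[T2]=5 [OK]
12. LOAD T2 → mem=6 r[T2]=6 [LOAD]
13. CAS T3 → mem=6 r[T3]=4 [RETRY]
14. CAS T2 → mem=7 r[T2]=6 [OK]
Log disagrees first at step 9.

step = 9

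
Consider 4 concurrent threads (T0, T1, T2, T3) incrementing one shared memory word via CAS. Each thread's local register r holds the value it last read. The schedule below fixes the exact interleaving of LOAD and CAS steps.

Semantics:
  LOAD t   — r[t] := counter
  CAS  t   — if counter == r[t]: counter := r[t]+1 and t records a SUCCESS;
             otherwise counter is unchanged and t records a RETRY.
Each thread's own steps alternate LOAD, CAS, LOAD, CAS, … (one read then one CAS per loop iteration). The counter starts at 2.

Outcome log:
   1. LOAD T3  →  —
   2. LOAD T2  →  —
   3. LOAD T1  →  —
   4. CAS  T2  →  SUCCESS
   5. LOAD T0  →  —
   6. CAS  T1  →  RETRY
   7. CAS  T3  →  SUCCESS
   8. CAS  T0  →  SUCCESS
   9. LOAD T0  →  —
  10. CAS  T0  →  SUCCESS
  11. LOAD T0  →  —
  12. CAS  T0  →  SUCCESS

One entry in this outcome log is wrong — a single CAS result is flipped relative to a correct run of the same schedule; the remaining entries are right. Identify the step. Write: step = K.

Correct run:
1. LOAD T3 → mem=2 r[T3]=2 [LOAD]
2. LOAD T2 → mem=2 r[T2]=2 [LOAD]
3. LOAD T1 → mem=2 r[T1]=2 [LOAD]
4. CAS T2 → mem=3 r[T2]=2 [OK]
5. LOAD T0 → mem=3 r[T0]=3 [LOAD]
6. CAS T1 → mem=3 r[T1]=2 [RETRY]
7. CAS T3 → mem=3 r[T3]=2 [RETRY]
8. CAS T0 → mem=4 r[T0]=3 [OK]
9. LOAD T0 → mem=4 r[T0]=4 [LOAD]
10. CAS T0 → mem=5 r[T0]=4 [OK]
11. LOAD T0 → mem=5 r[T0]=5 [LOAD]
12. CAS T0 → mem=6 r[T0]=5 [OK]
Log disagrees first at step 7.

step = 7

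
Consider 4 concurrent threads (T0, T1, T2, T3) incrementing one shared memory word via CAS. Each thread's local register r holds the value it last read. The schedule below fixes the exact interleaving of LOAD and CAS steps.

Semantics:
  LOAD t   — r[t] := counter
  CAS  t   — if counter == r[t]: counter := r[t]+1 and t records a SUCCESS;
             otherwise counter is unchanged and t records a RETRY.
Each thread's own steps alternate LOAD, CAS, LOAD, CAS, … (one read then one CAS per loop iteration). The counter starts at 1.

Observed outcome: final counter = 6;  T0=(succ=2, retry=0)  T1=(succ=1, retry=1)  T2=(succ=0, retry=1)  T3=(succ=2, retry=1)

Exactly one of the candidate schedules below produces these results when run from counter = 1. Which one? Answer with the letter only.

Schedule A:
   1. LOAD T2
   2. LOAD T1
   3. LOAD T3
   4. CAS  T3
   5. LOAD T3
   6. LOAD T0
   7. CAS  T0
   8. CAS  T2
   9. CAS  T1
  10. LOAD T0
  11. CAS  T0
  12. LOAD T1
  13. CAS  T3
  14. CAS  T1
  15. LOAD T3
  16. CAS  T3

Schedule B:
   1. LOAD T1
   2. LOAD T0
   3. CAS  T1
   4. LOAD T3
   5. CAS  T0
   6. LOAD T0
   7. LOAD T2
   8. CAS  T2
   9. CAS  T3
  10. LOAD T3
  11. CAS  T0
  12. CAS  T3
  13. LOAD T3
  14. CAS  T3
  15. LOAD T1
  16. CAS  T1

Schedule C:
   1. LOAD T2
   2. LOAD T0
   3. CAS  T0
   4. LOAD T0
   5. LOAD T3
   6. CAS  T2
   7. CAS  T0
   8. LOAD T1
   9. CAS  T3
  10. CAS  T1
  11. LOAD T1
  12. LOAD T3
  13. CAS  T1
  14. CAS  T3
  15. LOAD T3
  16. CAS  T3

Tracing schedule A:
[1] T2.load  rd  (counter 1, T2.r 1)
[2] T1.load  rd  (counter 1, T1.r 1)
[3] T3.load  rd  (counter 1, T3.r 1)
[4] T3.cas  hit  (counter 2, T3.r 1)
[5] T3.load  rd  (counter 2, T3.r 2)
[6] T0.load  rd  (counter 2, T0.r 2)
[7] T0.cas  hit  (counter 3, T0.r 2)
[8] T2.cas  miss  (counter 3, T2.r 1)
[9] T1.cas  miss  (counter 3, T1.r 1)
[10] T0.load  rd  (counter 3, T0.r 3)
[11] T0.cas  hit  (counter 4, T0.r 3)
[12] T1.load  rd  (counter 4, T1.r 4)
[13] T3.cas  miss  (counter 4, T3.r 2)
[14] T1.cas  hit  (counter 5, T1.r 4)
[15] T3.load  rd  (counter 5, T3.r 5)
[16] T3.cas  hit  (counter 6, T3.r 5)

A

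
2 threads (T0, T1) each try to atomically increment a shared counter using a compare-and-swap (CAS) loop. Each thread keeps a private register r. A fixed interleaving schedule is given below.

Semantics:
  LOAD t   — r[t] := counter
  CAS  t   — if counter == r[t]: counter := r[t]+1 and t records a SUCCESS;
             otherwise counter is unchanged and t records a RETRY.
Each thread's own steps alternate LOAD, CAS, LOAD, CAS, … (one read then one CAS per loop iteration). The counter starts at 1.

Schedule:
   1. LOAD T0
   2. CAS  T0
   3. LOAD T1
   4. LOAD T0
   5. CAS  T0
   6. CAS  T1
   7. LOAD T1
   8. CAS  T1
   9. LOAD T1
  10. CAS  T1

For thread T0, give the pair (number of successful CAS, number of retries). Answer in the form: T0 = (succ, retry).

[1] T0.load  rd  (counter 1, T0.r 1)
[2] T0.cas  hit  (counter 2, T0.r 1)
[3] T1.load  rd  (counter 2, T1.r 2)
[4] T0.load  rd  (counter 2, T0.r 2)
[5] T0.cas  hit  (counter 3, T0.r 2)
[6] T1.cas  miss  (counter 3, T1.r 2)
[7] T1.load  rd  (counter 3, T1.r 3)
[8] T1.cas  hit  (counter 4, T1.r 3)
[9] T1.load  rd  (counter 4, T1.r 4)
[10] T1.cas  hit  (counter 5, T1.r 4)

T0 = (2, 0)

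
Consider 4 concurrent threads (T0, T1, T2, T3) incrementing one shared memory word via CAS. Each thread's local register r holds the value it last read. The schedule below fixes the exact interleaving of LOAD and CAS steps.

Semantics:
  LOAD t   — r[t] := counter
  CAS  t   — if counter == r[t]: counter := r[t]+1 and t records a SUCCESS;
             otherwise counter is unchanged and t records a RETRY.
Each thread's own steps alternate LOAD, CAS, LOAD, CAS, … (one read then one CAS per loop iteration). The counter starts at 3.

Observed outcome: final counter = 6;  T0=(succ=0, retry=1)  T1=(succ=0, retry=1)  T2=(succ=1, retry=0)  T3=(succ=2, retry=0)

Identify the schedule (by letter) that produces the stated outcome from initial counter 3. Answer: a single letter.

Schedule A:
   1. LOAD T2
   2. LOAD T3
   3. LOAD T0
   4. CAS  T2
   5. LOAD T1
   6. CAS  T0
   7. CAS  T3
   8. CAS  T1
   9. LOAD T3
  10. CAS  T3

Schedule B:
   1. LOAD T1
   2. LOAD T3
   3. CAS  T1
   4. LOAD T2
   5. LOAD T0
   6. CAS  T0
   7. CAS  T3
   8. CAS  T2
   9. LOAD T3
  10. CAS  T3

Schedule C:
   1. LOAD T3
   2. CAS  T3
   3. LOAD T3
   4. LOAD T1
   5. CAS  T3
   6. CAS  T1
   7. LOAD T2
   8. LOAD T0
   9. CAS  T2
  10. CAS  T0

Tracing schedule C:
   1) LOAD T3:  M=3  r_T3=3
   2) CAS  T3:  M=4  r_T3=3 ✓
   3) LOAD T3:  M=4  r_T3=4
   4) LOAD T1:  M=4  r_T1=4
   5) CAS  T3:  M=5  r_T3=4 ✓
   6) CAS  T1:  M=5  r_T1=4 ✗
   7) LOAD T2:  M=5  r_T2=5
   8) LOAD T0:  M=5  r_T0=5
   9) CAS  T2:  M=6  r_T2=5 ✓
  10) CAS  T0:  M=6  r_T0=5 ✗

C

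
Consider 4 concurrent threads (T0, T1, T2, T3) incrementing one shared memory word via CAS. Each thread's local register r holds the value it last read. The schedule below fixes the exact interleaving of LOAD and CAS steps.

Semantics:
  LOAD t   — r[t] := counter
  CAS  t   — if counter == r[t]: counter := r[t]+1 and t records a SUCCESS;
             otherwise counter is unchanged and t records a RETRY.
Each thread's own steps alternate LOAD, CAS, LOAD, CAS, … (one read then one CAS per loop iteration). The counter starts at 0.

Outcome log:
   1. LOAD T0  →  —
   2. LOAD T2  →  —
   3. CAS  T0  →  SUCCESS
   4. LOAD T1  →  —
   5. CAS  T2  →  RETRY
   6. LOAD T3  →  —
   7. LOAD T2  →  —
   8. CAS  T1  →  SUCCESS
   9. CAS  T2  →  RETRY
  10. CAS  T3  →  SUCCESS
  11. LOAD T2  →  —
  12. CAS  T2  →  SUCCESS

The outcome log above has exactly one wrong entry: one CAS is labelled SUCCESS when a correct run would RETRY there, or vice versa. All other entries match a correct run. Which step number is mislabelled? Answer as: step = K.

step = 10

Reference trace:
   1) LOAD T0:  M=0  r_T0=0
   2) LOAD T2:  M=0  r_T2=0
   3) CAS  T0:  M=1  r_T0=0 ✓
   4) LOAD T1:  M=1  r_T1=1
   5) CAS  T2:  M=1  r_T2=0 ✗
   6) LOAD T3:  M=1  r_T3=1
   7) LOAD T2:  M=1  r_T2=1
   8) CAS  T1:  M=2  r_T1=1 ✓
   9) CAS  T2:  M=2  r_T2=1 ✗
  10) CAS  T3:  M=2  r_T3=1 ✗
  11) LOAD T2:  M=2  r_T2=2
  12) CAS  T2:  M=3  r_T2=2 ✓
Flip is step 10.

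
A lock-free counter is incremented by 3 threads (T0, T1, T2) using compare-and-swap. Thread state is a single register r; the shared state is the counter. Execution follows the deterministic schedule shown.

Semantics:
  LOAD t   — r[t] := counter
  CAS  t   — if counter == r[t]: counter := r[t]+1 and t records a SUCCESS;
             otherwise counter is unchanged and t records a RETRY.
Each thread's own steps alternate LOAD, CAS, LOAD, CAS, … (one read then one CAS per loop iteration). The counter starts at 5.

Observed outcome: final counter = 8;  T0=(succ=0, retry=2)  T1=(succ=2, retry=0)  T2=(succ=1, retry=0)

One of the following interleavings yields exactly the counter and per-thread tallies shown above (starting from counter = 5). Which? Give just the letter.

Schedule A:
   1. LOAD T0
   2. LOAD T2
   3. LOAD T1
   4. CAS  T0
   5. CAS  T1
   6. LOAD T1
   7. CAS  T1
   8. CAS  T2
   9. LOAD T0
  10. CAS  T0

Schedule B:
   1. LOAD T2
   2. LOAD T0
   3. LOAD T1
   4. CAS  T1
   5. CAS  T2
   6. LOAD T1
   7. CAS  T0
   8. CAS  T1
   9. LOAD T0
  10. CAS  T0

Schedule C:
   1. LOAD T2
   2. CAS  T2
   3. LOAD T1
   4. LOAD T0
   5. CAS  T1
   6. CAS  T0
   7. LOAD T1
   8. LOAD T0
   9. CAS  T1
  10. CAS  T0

C

Tracing schedule C:
[1] T2.load  rd  (counter 5, T2.r 5)
[2] T2.cas  hit  (counter 6, T2.r 5)
[3] T1.load  rd  (counter 6, T1.r 6)
[4] T0.load  rd  (counter 6, T0.r 6)
[5] T1.cas  hit  (counter 7, T1.r 6)
[6] T0.cas  miss  (counter 7, T0.r 6)
[7] T1.load  rd  (counter 7, T1.r 7)
[8] T0.load  rd  (counter 7, T0.r 7)
[9] T1.cas  hit  (counter 8, T1.r 7)
[10] T0.cas  miss  (counter 8, T0.r 7)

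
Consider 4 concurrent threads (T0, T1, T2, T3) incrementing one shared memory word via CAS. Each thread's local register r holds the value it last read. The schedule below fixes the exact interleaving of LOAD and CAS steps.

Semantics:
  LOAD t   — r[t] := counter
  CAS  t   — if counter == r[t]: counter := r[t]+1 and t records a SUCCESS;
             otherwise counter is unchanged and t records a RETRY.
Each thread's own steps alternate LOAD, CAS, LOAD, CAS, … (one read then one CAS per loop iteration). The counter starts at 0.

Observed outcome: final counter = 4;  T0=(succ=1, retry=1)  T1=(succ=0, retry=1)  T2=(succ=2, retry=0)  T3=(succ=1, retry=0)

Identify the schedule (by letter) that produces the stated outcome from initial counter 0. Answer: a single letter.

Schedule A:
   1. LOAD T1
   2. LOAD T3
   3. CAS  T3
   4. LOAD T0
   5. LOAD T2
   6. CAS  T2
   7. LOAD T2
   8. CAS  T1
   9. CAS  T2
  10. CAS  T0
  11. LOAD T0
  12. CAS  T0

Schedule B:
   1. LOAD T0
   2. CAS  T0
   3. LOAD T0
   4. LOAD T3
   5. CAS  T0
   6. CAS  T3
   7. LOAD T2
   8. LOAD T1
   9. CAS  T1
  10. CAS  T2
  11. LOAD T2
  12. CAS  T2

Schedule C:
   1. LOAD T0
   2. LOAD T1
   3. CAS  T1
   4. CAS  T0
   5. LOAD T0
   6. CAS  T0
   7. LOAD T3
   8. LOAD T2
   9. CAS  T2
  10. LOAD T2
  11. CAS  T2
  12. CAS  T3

A

Run A:
1. LOAD T1 → mem=0 r[T1]=0 [LOAD]
2. LOAD T3 → mem=0 r[T3]=0 [LOAD]
3. CAS T3 → mem=1 r[T3]=0 [OK]
4. LOAD T0 → mem=1 r[T0]=1 [LOAD]
5. LOAD T2 → mem=1 r[T2]=1 [LOAD]
6. CAS T2 → mem=2 r[T2]=1 [OK]
7. LOAD T2 → mem=2 r[T2]=2 [LOAD]
8. CAS T1 → mem=2 r[T1]=0 [RETRY]
9. CAS T2 → mem=3 r[T2]=2 [OK]
10. CAS T0 → mem=3 r[T0]=1 [RETRY]
11. LOAD T0 → mem=3 r[T0]=3 [LOAD]
12. CAS T0 → mem=4 r[T0]=3 [OK]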